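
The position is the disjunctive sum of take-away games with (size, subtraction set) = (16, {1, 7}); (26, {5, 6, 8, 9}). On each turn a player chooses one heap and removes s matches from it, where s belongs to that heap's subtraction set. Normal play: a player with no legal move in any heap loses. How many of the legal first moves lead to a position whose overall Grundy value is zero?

Heap A, S = {1, 7}:
n :  0  1  2  3  4  5  6  7  8  9 10 11 12 13 14 15 16
G :  0  1  0  1  0  1  0  1  0  1  0  1  0  1  0  1  0
G_A(16) = 0.
Heap B, S = {5, 6, 8, 9}:
n :  0  1  2  3  4  5  6  7  8  9 10 11 12 13 14 15 16 17 18 19 20 21 22 23 24 25 26
G :  0  0  0  0  0  1  1  1  1  1  2  2  2  2  0  0  0  0  0  1  1  1  1  1  2  2  2
G_B(26) = 2.
Combined Grundy value = 0 ⊕ 2 = 2.
A winning move leaves total XOR = 0, i.e. changes one component's Grundy value g to g ⊕ X where X is the current total.
Heap A: need g' = 0⊕2 = 2. Options: 16−1→G=1, 16−7→G=1. Hits: 0.
Heap B: need g' = 2⊕2 = 0. Options: 26−5→G=1, 26−6→G=1, 26−8→G=0, 26−9→G=0. Hits: 2.

2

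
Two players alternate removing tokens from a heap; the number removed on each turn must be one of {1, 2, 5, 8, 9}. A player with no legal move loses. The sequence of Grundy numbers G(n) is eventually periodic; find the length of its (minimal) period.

G(0) = 0
G(1) = mex{0} = 1
G(2) = mex{1,0} = 2
G(3) = mex{2,1} = 0
G(4) = mex{0,2} = 1
G(5) = mex{1,0,0} = 2
G(6) = mex{2,1,1} = 0
G(7) = mex{0,2,2} = 1
G(8) = mex{1,0,0,0} = 2
G(9) = mex{2,1,1,1,0} = 3
G(10) = mex{3,2,2,2,1} = 0
G(11) = mex{0,3,0,0,2} = 1
G(12) = mex{1,0,1,1,0} = 2
G(13) = mex{2,1,2,2,1} = 0
G(14) = mex{0,2,3,0,2} = 1
G(15) = mex{1,0,0,1,0} = 2
G(16) = mex{2,1,1,2,1} = 0
G(17) = mex{0,2,2,3,2} = 1
G(18) = mex{1,0,0,0,3} = 2
G(19) = mex{2,1,1,1,0} = 3
G(20) = mex{3,2,2,2,1} = 0
G(21) = mex{0,3,0,0,2} = 1
G(n+10) = G(n) holds for n = 0,…,8 (a full window of length max(S) = 9), so the sequence is purely periodic with period 10.

10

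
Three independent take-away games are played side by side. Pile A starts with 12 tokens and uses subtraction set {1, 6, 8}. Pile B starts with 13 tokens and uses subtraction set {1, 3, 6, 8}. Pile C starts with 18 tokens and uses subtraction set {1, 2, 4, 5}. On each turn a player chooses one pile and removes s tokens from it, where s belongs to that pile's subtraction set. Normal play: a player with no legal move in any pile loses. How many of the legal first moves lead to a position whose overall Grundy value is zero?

Pile A, S = {1, 6, 8}:
G(0) = 0
G(1) = mex{0} = 1
G(2) = mex{1} = 0
G(3) = mex{0} = 1
G(4) = mex{1} = 0
G(5) = mex{0} = 1
G(6) = mex{1,0} = 2
G(7) = mex{2,1} = 0
G(8) = mex{0,0,0} = 1
G(9) = mex{1,1,1} = 0
G(10) = mex{0,0,0} = 1
G(11) = mex{1,1,1} = 0
G(12) = mex{0,2,0} = 1
G_A(12) = 1.
Pile B, S = {1, 3, 6, 8}:
G(0) = 0
G(1) = mex{0} = 1
G(2) = mex{1} = 0
G(3) = mex{0,0} = 1
G(4) = mex{1,1} = 0
G(5) = mex{0,0} = 1
G(6) = mex{1,1,0} = 2
G(7) = mex{2,0,1} = 3
G(8) = mex{3,1,0,0} = 2
G(9) = mex{2,2,1,1} = 0
G(10) = mex{0,3,0,0} = 1
G(11) = mex{1,2,1,1} = 0
G(12) = mex{0,0,2,0} = 1
G(13) = mex{1,1,3,1} = 0
G_B(13) = 0.
Pile C, S = {1, 2, 4, 5}:
n :  0  1  2  3  4  5  6  7  8  9 10 11 12 13 14 15 16 17 18
G :  0  1  2  0  1  2  0  1  2  0  1  2  0  1  2  0  1  2  0
G_C(18) = 0.
Combined Grundy value = 1 ⊕ 0 ⊕ 0 = 1.
A winning move leaves total XOR = 0, i.e. changes one component's Grundy value g to g ⊕ X where X is the current total.
Pile A: need g' = 1⊕1 = 0. Options: 12−1→G=0, 12−6→G=2, 12−8→G=0. Hits: 2.
Pile B: need g' = 0⊕1 = 1. Options: 13−1→G=1, 13−3→G=1, 13−6→G=3, 13−8→G=1. Hits: 3.
Pile C: need g' = 0⊕1 = 1. Options: 18−1→G=2, 18−2→G=1, 18−4→G=2, 18−5→G=1. Hits: 2.

7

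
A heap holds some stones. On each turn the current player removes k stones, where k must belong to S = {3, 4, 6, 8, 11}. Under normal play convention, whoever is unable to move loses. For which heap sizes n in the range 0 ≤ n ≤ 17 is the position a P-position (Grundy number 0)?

n :  0  1  2  3  4  5  6  7  8  9 10 11 12 13 14 15 16 17
G :  0  0  0  1  1  1  2  2  2  3  3  3  4  4  0  0  0  1
P-positions are exactly the n with G(n) = 0.

0, 1, 2, 14, 15, 16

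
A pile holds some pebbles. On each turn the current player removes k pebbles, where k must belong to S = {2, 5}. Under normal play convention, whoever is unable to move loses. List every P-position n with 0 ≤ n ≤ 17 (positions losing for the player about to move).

0, 1, 4, 7, 8, 11, 14, 15

G(0) = 0
G(1) = mex{} = 0
G(2) = mex{0} = 1
G(3) = mex{0} = 1
G(4) = mex{1} = 0
G(5) = mex{1,0} = 2
G(6) = mex{0,0} = 1
G(7) = mex{2,1} = 0
G(8) = mex{1,1} = 0
G(9) = mex{0,0} = 1
G(10) = mex{0,2} = 1
G(11) = mex{1,1} = 0
G(12) = mex{1,0} = 2
G(13) = mex{0,0} = 1
G(14) = mex{2,1} = 0
G(15) = mex{1,1} = 0
G(16) = mex{0,0} = 1
G(17) = mex{0,2} = 1
P-positions are exactly the n with G(n) = 0.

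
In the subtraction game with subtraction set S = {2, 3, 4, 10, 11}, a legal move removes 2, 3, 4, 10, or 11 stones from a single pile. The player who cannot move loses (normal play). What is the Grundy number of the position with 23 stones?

G(0) = 0
G(1) = mex{} = 0
G(2) = mex{0} = 1
G(3) = mex{0,0} = 1
G(4) = mex{1,0,0} = 2
G(5) = mex{1,1,0} = 2
G(6) = mex{2,1,1} = 0
G(7) = mex{2,2,1} = 0
G(8) = mex{0,2,2} = 1
G(9) = mex{0,0,2} = 1
G(10) = mex{1,0,0,0} = 2
G(11) = mex{1,1,0,0,0} = 2
G(12) = mex{2,1,1,1,0} = 3
G(13) = mex{2,2,1,1,1} = 0
G(14) = mex{3,2,2,2,1} = 0
G(15) = mex{0,3,2,2,2} = 1
G(16) = mex{0,0,3,0,2} = 1
G(17) = mex{1,0,0,0,0} = 2
G(18) = mex{1,1,0,1,0} = 2
G(19) = mex{2,1,1,1,1} = 0
G(20) = mex{2,2,1,2,1} = 0
G(21) = mex{0,2,2,2,2} = 1
G(22) = mex{0,0,2,3,2} = 1
G(23) = mex{1,0,0,0,3} = 2

2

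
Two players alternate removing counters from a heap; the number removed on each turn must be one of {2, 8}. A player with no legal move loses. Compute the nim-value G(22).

n :  0  1  2  3  4  5  6  7  8  9 10 11 12 13 14 15 16 17 18 19 20 21 22
G :  0  0  1  1  0  0  1  1  2  2  0  0  1  1  0  0  1  1  2  2  0  0  1

1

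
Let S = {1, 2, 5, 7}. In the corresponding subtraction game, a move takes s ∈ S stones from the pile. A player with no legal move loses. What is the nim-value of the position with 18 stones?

n :  0  1  2  3  4  5  6  7  8  9 10 11 12 13 14 15 16 17 18
G :  0  1  2  0  1  2  0  1  2  0  1  2  0  1  2  0  1  2  0

0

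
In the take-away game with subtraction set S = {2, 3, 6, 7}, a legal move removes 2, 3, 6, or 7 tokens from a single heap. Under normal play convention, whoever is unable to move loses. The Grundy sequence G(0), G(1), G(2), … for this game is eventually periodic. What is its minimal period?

G(0) = 0
G(1) = mex{} = 0
G(2) = mex{0} = 1
G(3) = mex{0,0} = 1
G(4) = mex{1,0} = 2
G(5) = mex{1,1} = 0
G(6) = mex{2,1,0} = 3
G(7) = mex{0,2,0,0} = 1
G(8) = mex{3,0,1,0} = 2
G(9) = mex{1,3,1,1} = 0
G(10) = mex{2,1,2,1} = 0
G(11) = mex{0,2,0,2} = 1
G(12) = mex{0,0,3,0} = 1
G(13) = mex{1,0,1,3} = 2
G(14) = mex{1,1,2,1} = 0
G(15) = mex{2,1,0,2} = 3
G(16) = mex{0,2,0,0} = 1
G(17) = mex{3,0,1,0} = 2
G(18) = mex{1,3,1,1} = 0
G(19) = mex{2,1,2,1} = 0
G(n+9) = G(n) holds for n = 0,…,6 (a full window of length max(S) = 7), so the sequence is purely periodic with period 9.

9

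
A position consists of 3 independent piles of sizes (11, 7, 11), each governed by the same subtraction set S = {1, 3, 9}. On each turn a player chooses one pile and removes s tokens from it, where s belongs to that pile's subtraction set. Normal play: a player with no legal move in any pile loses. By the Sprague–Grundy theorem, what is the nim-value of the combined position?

All piles use S = {1, 3, 9}:
G(0) = 0
G(1) = mex{0} = 1
G(2) = mex{1} = 0
G(3) = mex{0,0} = 1
G(4) = mex{1,1} = 0
G(5) = mex{0,0} = 1
G(6) = mex{1,1} = 0
G(7) = mex{0,0} = 1
G(8) = mex{1,1} = 0
G(9) = mex{0,0,0} = 1
G(10) = mex{1,1,1} = 0
G(11) = mex{0,0,0} = 1
Pile A: G(11) = 1.
Pile B: G(7) = 1.
Pile C: G(11) = 1.
Combined Grundy value = 1 ⊕ 1 ⊕ 1 = 1.

1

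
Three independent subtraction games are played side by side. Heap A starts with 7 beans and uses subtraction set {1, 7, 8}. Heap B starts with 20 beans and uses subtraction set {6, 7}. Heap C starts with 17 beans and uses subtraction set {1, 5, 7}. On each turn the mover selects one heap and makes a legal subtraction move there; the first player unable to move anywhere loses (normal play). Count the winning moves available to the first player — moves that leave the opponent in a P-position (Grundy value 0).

Heap A, S = {1, 7, 8}:
G(0) = 0
G(1) = mex{0} = 1
G(2) = mex{1} = 0
G(3) = mex{0} = 1
G(4) = mex{1} = 0
G(5) = mex{0} = 1
G(6) = mex{1} = 0
G(7) = mex{0,0} = 1
G_A(7) = 1.
Heap B, S = {6, 7}:
G(0) = 0
G(1) = mex{} = 0
G(2) = mex{} = 0
G(3) = mex{} = 0
G(4) = mex{} = 0
G(5) = mex{} = 0
G(6) = mex{0} = 1
G(7) = mex{0,0} = 1
G(8) = mex{0,0} = 1
G(9) = mex{0,0} = 1
G(10) = mex{0,0} = 1
G(11) = mex{0,0} = 1
G(12) = mex{1,0} = 2
G(13) = mex{1,1} = 0
G(14) = mex{1,1} = 0
G(15) = mex{1,1} = 0
G(16) = mex{1,1} = 0
G(17) = mex{1,1} = 0
G(18) = mex{2,1} = 0
G(19) = mex{0,2} = 1
G(20) = mex{0,0} = 1
G_B(20) = 1.
Heap C, S = {1, 5, 7}:
G(0) = 0
G(1) = mex{0} = 1
G(2) = mex{1} = 0
G(3) = mex{0} = 1
G(4) = mex{1} = 0
G(5) = mex{0,0} = 1
G(6) = mex{1,1} = 0
G(7) = mex{0,0,0} = 1
G(8) = mex{1,1,1} = 0
G(9) = mex{0,0,0} = 1
G(10) = mex{1,1,1} = 0
G(11) = mex{0,0,0} = 1
G(12) = mex{1,1,1} = 0
G(13) = mex{0,0,0} = 1
G(14) = mex{1,1,1} = 0
G(15) = mex{0,0,0} = 1
G(16) = mex{1,1,1} = 0
G(17) = mex{0,0,0} = 1
G_C(17) = 1.
Combined Grundy value = 1 ⊕ 1 ⊕ 1 = 1.
A winning move leaves total XOR = 0, i.e. changes one component's Grundy value g to g ⊕ X where X is the current total.
Heap A: need g' = 1⊕1 = 0. Options: 7−1→G=0, 7−7→G=0. Hits: 2.
Heap B: need g' = 1⊕1 = 0. Options: 20−6→G=0, 20−7→G=0. Hits: 2.
Heap C: need g' = 1⊕1 = 0. Options: 17−1→G=0, 17−5→G=0, 17−7→G=0. Hits: 3.

7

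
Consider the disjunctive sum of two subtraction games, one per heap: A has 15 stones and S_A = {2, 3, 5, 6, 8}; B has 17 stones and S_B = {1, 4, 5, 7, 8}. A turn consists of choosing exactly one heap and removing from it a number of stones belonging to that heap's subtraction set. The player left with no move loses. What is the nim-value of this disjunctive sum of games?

0

Heap A, S = {2, 3, 5, 6, 8}:
G(0) = 0
G(1) = mex{} = 0
G(2) = mex{0} = 1
G(3) = mex{0,0} = 1
G(4) = mex{1,0} = 2
G(5) = mex{1,1,0} = 2
G(6) = mex{2,1,0,0} = 3
G(7) = mex{2,2,1,0} = 3
G(8) = mex{3,2,1,1,0} = 4
G(9) = mex{3,3,2,1,0} = 4
G(10) = mex{4,3,2,2,1} = 0
G(11) = mex{4,4,3,2,1} = 0
G(12) = mex{0,4,3,3,2} = 1
G(13) = mex{0,0,4,3,2} = 1
G(14) = mex{1,0,4,4,3} = 2
G(15) = mex{1,1,0,4,3} = 2
G_A(15) = 2.
Heap B, S = {1, 4, 5, 7, 8}:
n :  0  1  2  3  4  5  6  7  8  9 10 11 12 13 14 15 16 17
G :  0  1  0  1  2  3  2  3  4  5  4  0  1  0  1  2  3  2
G_B(17) = 2.
Combined Grundy value = 2 ⊕ 2 = 0.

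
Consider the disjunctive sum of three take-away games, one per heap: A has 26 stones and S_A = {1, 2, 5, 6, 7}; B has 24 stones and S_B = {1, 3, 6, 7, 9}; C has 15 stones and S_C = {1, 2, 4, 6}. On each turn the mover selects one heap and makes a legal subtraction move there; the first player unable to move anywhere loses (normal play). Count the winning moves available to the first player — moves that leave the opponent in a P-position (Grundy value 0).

Heap A, S = {1, 2, 5, 6, 7}:
G(0) = 0
G(1) = mex{0} = 1
G(2) = mex{1,0} = 2
G(3) = mex{2,1} = 0
G(4) = mex{0,2} = 1
G(5) = mex{1,0,0} = 2
G(6) = mex{2,1,1,0} = 3
G(7) = mex{3,2,2,1,0} = 4
G(8) = mex{4,3,0,2,1} = 5
G(9) = mex{5,4,1,0,2} = 3
G(10) = mex{3,5,2,1,0} = 4
G(11) = mex{4,3,3,2,1} = 0
G(12) = mex{0,4,4,3,2} = 1
G(13) = mex{1,0,5,4,3} = 2
G(14) = mex{2,1,3,5,4} = 0
G(15) = mex{0,2,4,3,5} = 1
G(16) = mex{1,0,0,4,3} = 2
G(17) = mex{2,1,1,0,4} = 3
G(18) = mex{3,2,2,1,0} = 4
G(19) = mex{4,3,0,2,1} = 5
G(20) = mex{5,4,1,0,2} = 3
G(21) = mex{3,5,2,1,0} = 4
G(22) = mex{4,3,3,2,1} = 0
G(23) = mex{0,4,4,3,2} = 1
G(24) = mex{1,0,5,4,3} = 2
G(25) = mex{2,1,3,5,4} = 0
G(26) = mex{0,2,4,3,5} = 1
G_A(26) = 1.
Heap B, S = {1, 3, 6, 7, 9}:
n :  0  1  2  3  4  5  6  7  8  9 10 11 12 13 14 15 16 17 18 19 20 21 22 23 24
G :  0  1  0  1  0  1  2  3  2  3  2  3  0  1  0  1  0  1  2  3  2  3  2  3  0
G_B(24) = 0.
Heap C, S = {1, 2, 4, 6}:
n :  0  1  2  3  4  5  6  7  8  9 10 11 12 13 14 15
G :  0  1  2  0  1  2  3  4  0  1  2  0  1  2  3  4
G_C(15) = 4.
Combined Grundy value = 1 ⊕ 0 ⊕ 4 = 5.
A winning move leaves total XOR = 0, i.e. changes one component's Grundy value g to g ⊕ X where X is the current total.
Heap A: need g' = 1⊕5 = 4. Options: 26−1→G=0, 26−2→G=2, 26−5→G=4, 26−6→G=3, 26−7→G=5. Hits: 1.
Heap B: need g' = 0⊕5 = 5. Options: 24−1→G=3, 24−3→G=3, 24−6→G=2, 24−7→G=1, 24−9→G=1. Hits: 0.
Heap C: need g' = 4⊕5 = 1. Options: 15−1→G=3, 15−2→G=2, 15−4→G=0, 15−6→G=1. Hits: 1.

2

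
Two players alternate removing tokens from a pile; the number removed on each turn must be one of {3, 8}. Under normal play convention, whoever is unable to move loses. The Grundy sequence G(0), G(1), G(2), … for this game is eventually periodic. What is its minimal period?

11

n :  0  1  2  3  4  5  6  7  8  9 10 11 12 13 14 15 16 17 18 19 20 21 22 23
G :  0  0  0  1  1  1  0  0  2  1  1  0  0  0  1  1  1  0  0  2  1  1  0  0
G(n+11) = G(n) holds for n = 0,…,7 (a full window of length max(S) = 8), so the sequence is purely periodic with period 11.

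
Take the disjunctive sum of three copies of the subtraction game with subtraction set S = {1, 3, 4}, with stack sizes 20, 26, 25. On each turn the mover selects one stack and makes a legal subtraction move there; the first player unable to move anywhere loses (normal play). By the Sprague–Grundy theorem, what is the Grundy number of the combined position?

All stacks use S = {1, 3, 4}:
n :  0  1  2  3  4  5  6  7  8  9 10 11 12 13 14 15 16 17 18 19 20 21 22 23 24 25 26
G :  0  1  0  1  2  3  2  0  1  0  1  2  3  2  0  1  0  1  2  3  2  0  1  0  1  2  3
Stack A: G(20) = 2.
Stack B: G(26) = 3.
Stack C: G(25) = 2.
Combined Grundy value = 2 ⊕ 3 ⊕ 2 = 3.

3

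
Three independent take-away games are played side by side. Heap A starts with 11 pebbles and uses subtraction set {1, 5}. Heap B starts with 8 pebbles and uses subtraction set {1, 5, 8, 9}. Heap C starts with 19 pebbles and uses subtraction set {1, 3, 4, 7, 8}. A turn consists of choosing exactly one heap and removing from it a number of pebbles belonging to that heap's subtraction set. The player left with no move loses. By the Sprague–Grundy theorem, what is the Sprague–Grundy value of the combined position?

Heap A, S = {1, 5}:
G(0) = 0
G(1) = mex{0} = 1
G(2) = mex{1} = 0
G(3) = mex{0} = 1
G(4) = mex{1} = 0
G(5) = mex{0,0} = 1
G(6) = mex{1,1} = 0
G(7) = mex{0,0} = 1
G(8) = mex{1,1} = 0
G(9) = mex{0,0} = 1
G(10) = mex{1,1} = 0
G(11) = mex{0,0} = 1
G_A(11) = 1.
Heap B, S = {1, 5, 8, 9}:
G(0) = 0
G(1) = mex{0} = 1
G(2) = mex{1} = 0
G(3) = mex{0} = 1
G(4) = mex{1} = 0
G(5) = mex{0,0} = 1
G(6) = mex{1,1} = 0
G(7) = mex{0,0} = 1
G(8) = mex{1,1,0} = 2
G_B(8) = 2.
Heap C, S = {1, 3, 4, 7, 8}:
n :  0  1  2  3  4  5  6  7  8  9 10 11 12 13 14 15 16 17 18 19
G :  0  1  0  1  2  3  2  3  4  5  4  0  1  0  1  2  3  2  3  4
G_C(19) = 4.
Combined Grundy value = 1 ⊕ 2 ⊕ 4 = 7.

7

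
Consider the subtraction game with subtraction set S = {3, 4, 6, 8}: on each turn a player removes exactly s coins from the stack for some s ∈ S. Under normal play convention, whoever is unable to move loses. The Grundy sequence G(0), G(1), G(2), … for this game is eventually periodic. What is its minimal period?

11

G(0) = 0
G(1) = mex{} = 0
G(2) = mex{} = 0
G(3) = mex{0} = 1
G(4) = mex{0,0} = 1
G(5) = mex{0,0} = 1
G(6) = mex{1,0,0} = 2
G(7) = mex{1,1,0} = 2
G(8) = mex{1,1,0,0} = 2
G(9) = mex{2,1,1,0} = 3
G(10) = mex{2,2,1,0} = 3
G(11) = mex{2,2,1,1} = 0
G(12) = mex{3,2,2,1} = 0
G(13) = mex{3,3,2,1} = 0
G(14) = mex{0,3,2,2} = 1
G(15) = mex{0,0,3,2} = 1
G(16) = mex{0,0,3,2} = 1
G(17) = mex{1,0,0,3} = 2
G(18) = mex{1,1,0,3} = 2
G(19) = mex{1,1,0,0} = 2
G(20) = mex{2,1,1,0} = 3
G(21) = mex{2,2,1,0} = 3
G(22) = mex{2,2,1,1} = 0
G(23) = mex{3,2,2,1} = 0
G(n+11) = G(n) holds for n = 0,…,7 (a full window of length max(S) = 8), so the sequence is purely periodic with period 11.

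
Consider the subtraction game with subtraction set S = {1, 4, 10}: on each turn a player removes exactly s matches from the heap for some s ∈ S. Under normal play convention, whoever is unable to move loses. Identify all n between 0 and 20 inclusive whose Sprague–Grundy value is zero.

0, 2, 5, 7, 13, 16, 18

n :  0  1  2  3  4  5  6  7  8  9 10 11 12 13 14 15 16 17 18 19 20
G :  0  1  0  1  2  0  1  0  1  2  3  2  3  0  1  3  0  1  0  1  2
P-positions are exactly the n with G(n) = 0.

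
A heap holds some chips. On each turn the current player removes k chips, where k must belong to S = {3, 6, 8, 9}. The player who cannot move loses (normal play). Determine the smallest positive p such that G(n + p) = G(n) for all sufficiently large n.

12

n :  0  1  2  3  4  5  6  7  8  9 10 11 12 13 14 15 16 17 18 19 20 21 22 23 24 25
G :  0  0  0  1  1  1  2  2  2  3  3  3  0  0  0  1  1  1  2  2  2  3  3  3  0  0
G(n+12) = G(n) holds for n = 0,…,8 (a full window of length max(S) = 9), so the sequence is purely periodic with period 12.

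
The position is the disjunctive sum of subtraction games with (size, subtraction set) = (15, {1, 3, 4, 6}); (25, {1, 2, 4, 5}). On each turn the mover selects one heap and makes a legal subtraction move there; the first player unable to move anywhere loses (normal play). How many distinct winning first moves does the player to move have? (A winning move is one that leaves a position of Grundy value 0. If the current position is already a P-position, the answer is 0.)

0

Heap A, S = {1, 3, 4, 6}:
n :  0  1  2  3  4  5  6  7  8  9 10 11 12 13 14 15
G :  0  1  0  1  2  3  2  0  1  0  1  2  3  2  0  1
G_A(15) = 1.
Heap B, S = {1, 2, 4, 5}:
G(0) = 0
G(1) = mex{0} = 1
G(2) = mex{1,0} = 2
G(3) = mex{2,1} = 0
G(4) = mex{0,2,0} = 1
G(5) = mex{1,0,1,0} = 2
G(6) = mex{2,1,2,1} = 0
G(7) = mex{0,2,0,2} = 1
G(8) = mex{1,0,1,0} = 2
G(9) = mex{2,1,2,1} = 0
G(10) = mex{0,2,0,2} = 1
G(11) = mex{1,0,1,0} = 2
G(12) = mex{2,1,2,1} = 0
G(13) = mex{0,2,0,2} = 1
G(14) = mex{1,0,1,0} = 2
G(15) = mex{2,1,2,1} = 0
G(16) = mex{0,2,0,2} = 1
G(17) = mex{1,0,1,0} = 2
G(18) = mex{2,1,2,1} = 0
G(19) = mex{0,2,0,2} = 1
G(20) = mex{1,0,1,0} = 2
G(21) = mex{2,1,2,1} = 0
G(22) = mex{0,2,0,2} = 1
G(23) = mex{1,0,1,0} = 2
G(24) = mex{2,1,2,1} = 0
G(25) = mex{0,2,0,2} = 1
G_B(25) = 1.
Combined Grundy value = 1 ⊕ 1 = 0.
A winning move leaves total XOR = 0, i.e. changes one component's Grundy value g to g ⊕ X where X is the current total.
Heap A: target g' = 1⊕0 = 1, but every legal move changes the Grundy value (mex property), so 0 moves.
Heap B: target g' = 1⊕0 = 1, but every legal move changes the Grundy value (mex property), so 0 moves.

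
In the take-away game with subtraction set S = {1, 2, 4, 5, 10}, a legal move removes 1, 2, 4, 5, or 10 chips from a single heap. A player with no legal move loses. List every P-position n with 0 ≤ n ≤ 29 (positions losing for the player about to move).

0, 3, 6, 9, 12, 15, 18, 21, 24, 27

G(0) = 0
G(1) = mex{0} = 1
G(2) = mex{1,0} = 2
G(3) = mex{2,1} = 0
G(4) = mex{0,2,0} = 1
G(5) = mex{1,0,1,0} = 2
G(6) = mex{2,1,2,1} = 0
G(7) = mex{0,2,0,2} = 1
G(8) = mex{1,0,1,0} = 2
G(9) = mex{2,1,2,1} = 0
G(10) = mex{0,2,0,2,0} = 1
G(11) = mex{1,0,1,0,1} = 2
G(12) = mex{2,1,2,1,2} = 0
G(13) = mex{0,2,0,2,0} = 1
G(14) = mex{1,0,1,0,1} = 2
G(15) = mex{2,1,2,1,2} = 0
G(16) = mex{0,2,0,2,0} = 1
G(17) = mex{1,0,1,0,1} = 2
G(18) = mex{2,1,2,1,2} = 0
G(19) = mex{0,2,0,2,0} = 1
G(20) = mex{1,0,1,0,1} = 2
G(21) = mex{2,1,2,1,2} = 0
G(22) = mex{0,2,0,2,0} = 1
G(23) = mex{1,0,1,0,1} = 2
G(24) = mex{2,1,2,1,2} = 0
G(25) = mex{0,2,0,2,0} = 1
G(26) = mex{1,0,1,0,1} = 2
G(27) = mex{2,1,2,1,2} = 0
G(28) = mex{0,2,0,2,0} = 1
G(29) = mex{1,0,1,0,1} = 2
P-positions are exactly the n with G(n) = 0.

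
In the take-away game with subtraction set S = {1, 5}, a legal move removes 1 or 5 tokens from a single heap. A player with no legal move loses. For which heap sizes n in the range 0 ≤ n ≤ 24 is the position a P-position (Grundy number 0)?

0, 2, 4, 6, 8, 10, 12, 14, 16, 18, 20, 22, 24

G(0) = 0
G(1) = mex{0} = 1
G(2) = mex{1} = 0
G(3) = mex{0} = 1
G(4) = mex{1} = 0
G(5) = mex{0,0} = 1
G(6) = mex{1,1} = 0
G(7) = mex{0,0} = 1
G(8) = mex{1,1} = 0
G(9) = mex{0,0} = 1
G(10) = mex{1,1} = 0
G(11) = mex{0,0} = 1
G(12) = mex{1,1} = 0
G(13) = mex{0,0} = 1
G(14) = mex{1,1} = 0
G(15) = mex{0,0} = 1
G(16) = mex{1,1} = 0
G(17) = mex{0,0} = 1
G(18) = mex{1,1} = 0
G(19) = mex{0,0} = 1
G(20) = mex{1,1} = 0
G(21) = mex{0,0} = 1
G(22) = mex{1,1} = 0
G(23) = mex{0,0} = 1
G(24) = mex{1,1} = 0
P-positions are exactly the n with G(n) = 0.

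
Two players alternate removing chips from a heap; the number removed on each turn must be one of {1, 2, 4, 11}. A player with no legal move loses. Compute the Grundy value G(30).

0

G(0) = 0
G(1) = mex{0} = 1
G(2) = mex{1,0} = 2
G(3) = mex{2,1} = 0
G(4) = mex{0,2,0} = 1
G(5) = mex{1,0,1} = 2
G(6) = mex{2,1,2} = 0
G(7) = mex{0,2,0} = 1
G(8) = mex{1,0,1} = 2
G(9) = mex{2,1,2} = 0
G(10) = mex{0,2,0} = 1
G(11) = mex{1,0,1,0} = 2
G(12) = mex{2,1,2,1} = 0
G(13) = mex{0,2,0,2} = 1
G(14) = mex{1,0,1,0} = 2
G(15) = mex{2,1,2,1} = 0
G(16) = mex{0,2,0,2} = 1
G(17) = mex{1,0,1,0} = 2
G(18) = mex{2,1,2,1} = 0
G(19) = mex{0,2,0,2} = 1
G(20) = mex{1,0,1,0} = 2
G(21) = mex{2,1,2,1} = 0
G(22) = mex{0,2,0,2} = 1
G(23) = mex{1,0,1,0} = 2
G(24) = mex{2,1,2,1} = 0
G(25) = mex{0,2,0,2} = 1
G(26) = mex{1,0,1,0} = 2
G(27) = mex{2,1,2,1} = 0
G(28) = mex{0,2,0,2} = 1
G(29) = mex{1,0,1,0} = 2
G(30) = mex{2,1,2,1} = 0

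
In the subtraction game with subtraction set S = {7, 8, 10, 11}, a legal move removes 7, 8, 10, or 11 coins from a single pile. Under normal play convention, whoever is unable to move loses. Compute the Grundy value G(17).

G(0) = 0
G(1) = mex{} = 0
G(2) = mex{} = 0
G(3) = mex{} = 0
G(4) = mex{} = 0
G(5) = mex{} = 0
G(6) = mex{} = 0
G(7) = mex{0} = 1
G(8) = mex{0,0} = 1
G(9) = mex{0,0} = 1
G(10) = mex{0,0,0} = 1
G(11) = mex{0,0,0,0} = 1
G(12) = mex{0,0,0,0} = 1
G(13) = mex{0,0,0,0} = 1
G(14) = mex{1,0,0,0} = 2
G(15) = mex{1,1,0,0} = 2
G(16) = mex{1,1,0,0} = 2
G(17) = mex{1,1,1,0} = 2

2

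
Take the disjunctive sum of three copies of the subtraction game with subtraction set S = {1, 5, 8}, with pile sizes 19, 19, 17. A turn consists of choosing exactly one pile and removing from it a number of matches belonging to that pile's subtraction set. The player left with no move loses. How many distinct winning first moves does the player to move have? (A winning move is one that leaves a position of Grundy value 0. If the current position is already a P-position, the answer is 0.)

0

All piles use S = {1, 5, 8}:
n :  0  1  2  3  4  5  6  7  8  9 10 11 12 13 14 15 16 17 18 19
G :  0  1  0  1  0  1  0  1  2  3  2  3  2  0  1  0  1  0  1  0
Pile A: G(19) = 0.
Pile B: G(19) = 0.
Pile C: G(17) = 0.
Combined Grundy value = 0 ⊕ 0 ⊕ 0 = 0.
A winning move leaves total XOR = 0, i.e. changes one component's Grundy value g to g ⊕ X where X is the current total.
Pile A: target g' = 0⊕0 = 0, but every legal move changes the Grundy value (mex property), so 0 moves.
Pile B: target g' = 0⊕0 = 0, but every legal move changes the Grundy value (mex property), so 0 moves.
Pile C: target g' = 0⊕0 = 0, but every legal move changes the Grundy value (mex property), so 0 moves.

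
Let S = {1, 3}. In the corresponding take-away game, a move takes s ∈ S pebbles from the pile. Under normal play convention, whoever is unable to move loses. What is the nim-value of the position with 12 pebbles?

0

n :  0  1  2  3  4  5  6  7  8  9 10 11 12
G :  0  1  0  1  0  1  0  1  0  1  0  1  0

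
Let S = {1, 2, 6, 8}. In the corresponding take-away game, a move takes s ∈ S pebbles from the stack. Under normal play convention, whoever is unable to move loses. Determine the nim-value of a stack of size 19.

n :  0  1  2  3  4  5  6  7  8  9 10 11 12 13 14 15 16 17 18 19
G :  0  1  2  0  1  2  3  0  1  2  0  1  2  3  0  1  2  0  1  2

2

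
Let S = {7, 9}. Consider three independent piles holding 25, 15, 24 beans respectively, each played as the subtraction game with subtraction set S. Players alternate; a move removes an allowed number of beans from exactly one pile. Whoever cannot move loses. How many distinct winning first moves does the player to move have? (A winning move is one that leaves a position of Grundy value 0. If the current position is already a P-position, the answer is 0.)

1

All piles use S = {7, 9}:
G(0) = 0
G(1) = mex{} = 0
G(2) = mex{} = 0
G(3) = mex{} = 0
G(4) = mex{} = 0
G(5) = mex{} = 0
G(6) = mex{} = 0
G(7) = mex{0} = 1
G(8) = mex{0} = 1
G(9) = mex{0,0} = 1
G(10) = mex{0,0} = 1
G(11) = mex{0,0} = 1
G(12) = mex{0,0} = 1
G(13) = mex{0,0} = 1
G(14) = mex{1,0} = 2
G(15) = mex{1,0} = 2
G(16) = mex{1,1} = 0
G(17) = mex{1,1} = 0
G(18) = mex{1,1} = 0
G(19) = mex{1,1} = 0
G(20) = mex{1,1} = 0
G(21) = mex{2,1} = 0
G(22) = mex{2,1} = 0
G(23) = mex{0,2} = 1
G(24) = mex{0,2} = 1
G(25) = mex{0,0} = 1
Pile A: G(25) = 1.
Pile B: G(15) = 2.
Pile C: G(24) = 1.
Combined Grundy value = 1 ⊕ 2 ⊕ 1 = 2.
A winning move leaves total XOR = 0, i.e. changes one component's Grundy value g to g ⊕ X where X is the current total.
Pile A: need g' = 1⊕2 = 3. Options: 25−7→G=0, 25−9→G=0. Hits: 0.
Pile B: need g' = 2⊕2 = 0. Options: 15−7→G=1, 15−9→G=0. Hits: 1.
Pile C: need g' = 1⊕2 = 3. Options: 24−7→G=0, 24−9→G=2. Hits: 0.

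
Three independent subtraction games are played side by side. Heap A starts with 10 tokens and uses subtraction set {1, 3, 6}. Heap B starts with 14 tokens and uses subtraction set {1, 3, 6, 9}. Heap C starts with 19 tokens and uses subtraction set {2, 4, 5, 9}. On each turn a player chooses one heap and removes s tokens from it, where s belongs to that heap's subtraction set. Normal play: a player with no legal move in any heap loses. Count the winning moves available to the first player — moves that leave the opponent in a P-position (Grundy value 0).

3

Heap A, S = {1, 3, 6}:
n :  0  1  2  3  4  5  6  7  8  9 10
G :  0  1  0  1  0  1  2  3  2  0  1
G_A(10) = 1.
Heap B, S = {1, 3, 6, 9}:
G(0) = 0
G(1) = mex{0} = 1
G(2) = mex{1} = 0
G(3) = mex{0,0} = 1
G(4) = mex{1,1} = 0
G(5) = mex{0,0} = 1
G(6) = mex{1,1,0} = 2
G(7) = mex{2,0,1} = 3
G(8) = mex{3,1,0} = 2
G(9) = mex{2,2,1,0} = 3
G(10) = mex{3,3,0,1} = 2
G(11) = mex{2,2,1,0} = 3
G(12) = mex{3,3,2,1} = 0
G(13) = mex{0,2,3,0} = 1
G(14) = mex{1,3,2,1} = 0
G_B(14) = 0.
Heap C, S = {2, 4, 5, 9}:
G(0) = 0
G(1) = mex{} = 0
G(2) = mex{0} = 1
G(3) = mex{0} = 1
G(4) = mex{1,0} = 2
G(5) = mex{1,0,0} = 2
G(6) = mex{2,1,0} = 3
G(7) = mex{2,1,1} = 0
G(8) = mex{3,2,1} = 0
G(9) = mex{0,2,2,0} = 1
G(10) = mex{0,3,2,0} = 1
G(11) = mex{1,0,3,1} = 2
G(12) = mex{1,0,0,1} = 2
G(13) = mex{2,1,0,2} = 3
G(14) = mex{2,1,1,2} = 0
G(15) = mex{3,2,1,3} = 0
G(16) = mex{0,2,2,0} = 1
G(17) = mex{0,3,2,0} = 1
G(18) = mex{1,0,3,1} = 2
G(19) = mex{1,0,0,1} = 2
G_C(19) = 2.
Combined Grundy value = 1 ⊕ 0 ⊕ 2 = 3.
A winning move leaves total XOR = 0, i.e. changes one component's Grundy value g to g ⊕ X where X is the current total.
Heap A: need g' = 1⊕3 = 2. Options: 10−1→G=0, 10−3→G=3, 10−6→G=0. Hits: 0.
Heap B: need g' = 0⊕3 = 3. Options: 14−1→G=1, 14−3→G=3, 14−6→G=2, 14−9→G=1. Hits: 1.
Heap C: need g' = 2⊕3 = 1. Options: 19−2→G=1, 19−4→G=0, 19−5→G=0, 19−9→G=1. Hits: 2.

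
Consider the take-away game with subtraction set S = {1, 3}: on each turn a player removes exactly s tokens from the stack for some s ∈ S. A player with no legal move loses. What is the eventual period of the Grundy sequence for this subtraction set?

G(0) = 0
G(1) = mex{0} = 1
G(2) = mex{1} = 0
G(3) = mex{0,0} = 1
G(4) = mex{1,1} = 0
G(5) = mex{0,0} = 1
G(6) = mex{1,1} = 0
G(7) = mex{0,0} = 1
G(8) = mex{1,1} = 0
G(9) = mex{0,0} = 1
G(10) = mex{1,1} = 0
G(11) = mex{0,0} = 1
G(12) = mex{1,1} = 0
G(13) = mex{0,0} = 1
G(14) = mex{1,1} = 0
G(n+2) = G(n) holds for n = 0,…,2 (a full window of length max(S) = 3), so the sequence is purely periodic with period 2.

2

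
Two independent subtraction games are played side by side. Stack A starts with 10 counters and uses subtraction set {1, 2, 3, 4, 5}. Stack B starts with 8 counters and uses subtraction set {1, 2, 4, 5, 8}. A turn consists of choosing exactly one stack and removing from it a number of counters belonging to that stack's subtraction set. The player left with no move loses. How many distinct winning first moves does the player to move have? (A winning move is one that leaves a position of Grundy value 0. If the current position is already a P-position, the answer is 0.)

Stack A, S = {1, 2, 3, 4, 5}:
G(0) = 0
G(1) = mex{0} = 1
G(2) = mex{1,0} = 2
G(3) = mex{2,1,0} = 3
G(4) = mex{3,2,1,0} = 4
G(5) = mex{4,3,2,1,0} = 5
G(6) = mex{5,4,3,2,1} = 0
G(7) = mex{0,5,4,3,2} = 1
G(8) = mex{1,0,5,4,3} = 2
G(9) = mex{2,1,0,5,4} = 3
G(10) = mex{3,2,1,0,5} = 4
G_A(10) = 4.
Stack B, S = {1, 2, 4, 5, 8}:
n : 0 1 2 3 4 5 6 7 8
G : 0 1 2 0 1 2 0 1 2
G_B(8) = 2.
Combined Grundy value = 4 ⊕ 2 = 6.
A winning move leaves total XOR = 0, i.e. changes one component's Grundy value g to g ⊕ X where X is the current total.
Stack A: need g' = 4⊕6 = 2. Options: 10−1→G=3, 10−2→G=2, 10−3→G=1, 10−4→G=0, 10−5→G=5. Hits: 1.
Stack B: need g' = 2⊕6 = 4. Options: 8−1→G=1, 8−2→G=0, 8−4→G=1, 8−5→G=0, 8−8→G=0. Hits: 0.

1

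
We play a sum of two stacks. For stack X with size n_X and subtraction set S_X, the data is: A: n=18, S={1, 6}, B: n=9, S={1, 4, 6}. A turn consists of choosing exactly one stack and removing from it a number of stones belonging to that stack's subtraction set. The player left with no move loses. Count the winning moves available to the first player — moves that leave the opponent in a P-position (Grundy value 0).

1

Stack A, S = {1, 6}:
G(0) = 0
G(1) = mex{0} = 1
G(2) = mex{1} = 0
G(3) = mex{0} = 1
G(4) = mex{1} = 0
G(5) = mex{0} = 1
G(6) = mex{1,0} = 2
G(7) = mex{2,1} = 0
G(8) = mex{0,0} = 1
G(9) = mex{1,1} = 0
G(10) = mex{0,0} = 1
G(11) = mex{1,1} = 0
G(12) = mex{0,2} = 1
G(13) = mex{1,0} = 2
G(14) = mex{2,1} = 0
G(15) = mex{0,0} = 1
G(16) = mex{1,1} = 0
G(17) = mex{0,0} = 1
G(18) = mex{1,1} = 0
G_A(18) = 0.
Stack B, S = {1, 4, 6}:
n : 0 1 2 3 4 5 6 7 8 9
G : 0 1 0 1 2 0 1 0 1 2
G_B(9) = 2.
Combined Grundy value = 0 ⊕ 2 = 2.
A winning move leaves total XOR = 0, i.e. changes one component's Grundy value g to g ⊕ X where X is the current total.
Stack A: need g' = 0⊕2 = 2. Options: 18−1→G=1, 18−6→G=1. Hits: 0.
Stack B: need g' = 2⊕2 = 0. Options: 9−1→G=1, 9−4→G=0, 9−6→G=1. Hits: 1.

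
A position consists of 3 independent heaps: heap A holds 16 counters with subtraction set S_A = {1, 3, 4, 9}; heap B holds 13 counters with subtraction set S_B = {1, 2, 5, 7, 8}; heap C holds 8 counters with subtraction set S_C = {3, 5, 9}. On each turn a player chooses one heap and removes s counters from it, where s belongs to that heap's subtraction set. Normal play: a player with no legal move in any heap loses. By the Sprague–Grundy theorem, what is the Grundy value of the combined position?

Heap A, S = {1, 3, 4, 9}:
n :  0  1  2  3  4  5  6  7  8  9 10 11 12 13 14 15 16
G :  0  1  0  1  2  3  2  0  1  4  3  2  0  1  0  1  2
G_A(16) = 2.
Heap B, S = {1, 2, 5, 7, 8}:
G(0) = 0
G(1) = mex{0} = 1
G(2) = mex{1,0} = 2
G(3) = mex{2,1} = 0
G(4) = mex{0,2} = 1
G(5) = mex{1,0,0} = 2
G(6) = mex{2,1,1} = 0
G(7) = mex{0,2,2,0} = 1
G(8) = mex{1,0,0,1,0} = 2
G(9) = mex{2,1,1,2,1} = 0
G(10) = mex{0,2,2,0,2} = 1
G(11) = mex{1,0,0,1,0} = 2
G(12) = mex{2,1,1,2,1} = 0
G(13) = mex{0,2,2,0,2} = 1
G_B(13) = 1.
Heap C, S = {3, 5, 9}:
G(0) = 0
G(1) = mex{} = 0
G(2) = mex{} = 0
G(3) = mex{0} = 1
G(4) = mex{0} = 1
G(5) = mex{0,0} = 1
G(6) = mex{1,0} = 2
G(7) = mex{1,0} = 2
G(8) = mex{1,1} = 0
G_C(8) = 0.
Combined Grundy value = 2 ⊕ 1 ⊕ 0 = 3.

3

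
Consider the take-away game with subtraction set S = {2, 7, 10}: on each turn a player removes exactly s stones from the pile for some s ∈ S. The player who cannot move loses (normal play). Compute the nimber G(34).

0

n :  0  1  2  3  4  5  6  7  8  9 10 11 12 13 14 15 16 17 18 19 20 21 22 23 24 25 26 27 28 29 30 31 32 33 34
G :  0  0  1  1  0  0  1  1  2  0  3  1  2  0  3  1  2  0  0  1  1  0  0  1  1  2  0  3  1  2  0  3  1  2  0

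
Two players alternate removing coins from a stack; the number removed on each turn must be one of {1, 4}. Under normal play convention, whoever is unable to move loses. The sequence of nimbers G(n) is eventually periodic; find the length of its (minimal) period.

G(0) = 0
G(1) = mex{0} = 1
G(2) = mex{1} = 0
G(3) = mex{0} = 1
G(4) = mex{1,0} = 2
G(5) = mex{2,1} = 0
G(6) = mex{0,0} = 1
G(7) = mex{1,1} = 0
G(8) = mex{0,2} = 1
G(9) = mex{1,0} = 2
G(10) = mex{2,1} = 0
G(11) = mex{0,0} = 1
G(12) = mex{1,1} = 0
G(13) = mex{0,2} = 1
G(14) = mex{1,0} = 2
G(n+5) = G(n) holds for n = 0,…,3 (a full window of length max(S) = 4), so the sequence is purely periodic with period 5.

5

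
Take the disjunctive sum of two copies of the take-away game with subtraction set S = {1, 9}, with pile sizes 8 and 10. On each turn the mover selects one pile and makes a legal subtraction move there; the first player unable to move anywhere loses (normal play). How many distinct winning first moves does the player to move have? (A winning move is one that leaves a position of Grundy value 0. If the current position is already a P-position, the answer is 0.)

0

All piles use S = {1, 9}:
n :  0  1  2  3  4  5  6  7  8  9 10
G :  0  1  0  1  0  1  0  1  0  1  0
Pile A: G(8) = 0.
Pile B: G(10) = 0.
Combined Grundy value = 0 ⊕ 0 = 0.
A winning move leaves total XOR = 0, i.e. changes one component's Grundy value g to g ⊕ X where X is the current total.
Pile A: target g' = 0⊕0 = 0, but every legal move changes the Grundy value (mex property), so 0 moves.
Pile B: target g' = 0⊕0 = 0, but every legal move changes the Grundy value (mex property), so 0 moves.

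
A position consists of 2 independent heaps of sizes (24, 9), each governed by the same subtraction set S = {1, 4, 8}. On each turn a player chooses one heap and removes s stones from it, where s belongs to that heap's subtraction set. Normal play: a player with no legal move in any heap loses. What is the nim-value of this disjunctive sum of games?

All heaps use S = {1, 4, 8}:
n :  0  1  2  3  4  5  6  7  8  9 10 11 12 13 14 15 16 17 18 19 20 21 22 23 24
G :  0  1  0  1  2  0  1  0  1  2  3  2  0  1  0  1  2  0  1  0  1  2  3  2  0
Heap A: G(24) = 0.
Heap B: G(9) = 2.
Combined Grundy value = 0 ⊕ 2 = 2.

2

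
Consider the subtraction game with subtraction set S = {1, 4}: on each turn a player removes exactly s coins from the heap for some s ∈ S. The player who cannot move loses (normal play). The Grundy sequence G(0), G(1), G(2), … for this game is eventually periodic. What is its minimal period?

5

n :  0  1  2  3  4  5  6  7  8  9 10 11 12 13 14
G :  0  1  0  1  2  0  1  0  1  2  0  1  0  1  2
G(n+5) = G(n) holds for n = 0,…,3 (a full window of length max(S) = 4), so the sequence is purely periodic with period 5.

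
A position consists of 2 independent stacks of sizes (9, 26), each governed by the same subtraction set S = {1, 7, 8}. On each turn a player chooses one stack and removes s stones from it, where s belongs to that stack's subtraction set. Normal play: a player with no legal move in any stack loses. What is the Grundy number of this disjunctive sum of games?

0

All stacks use S = {1, 7, 8}:
G(0) = 0
G(1) = mex{0} = 1
G(2) = mex{1} = 0
G(3) = mex{0} = 1
G(4) = mex{1} = 0
G(5) = mex{0} = 1
G(6) = mex{1} = 0
G(7) = mex{0,0} = 1
G(8) = mex{1,1,0} = 2
G(9) = mex{2,0,1} = 3
G(10) = mex{3,1,0} = 2
G(11) = mex{2,0,1} = 3
G(12) = mex{3,1,0} = 2
G(13) = mex{2,0,1} = 3
G(14) = mex{3,1,0} = 2
G(15) = mex{2,2,1} = 0
G(16) = mex{0,3,2} = 1
G(17) = mex{1,2,3} = 0
G(18) = mex{0,3,2} = 1
G(19) = mex{1,2,3} = 0
G(20) = mex{0,3,2} = 1
G(21) = mex{1,2,3} = 0
G(22) = mex{0,0,2} = 1
G(23) = mex{1,1,0} = 2
G(24) = mex{2,0,1} = 3
G(25) = mex{3,1,0} = 2
G(26) = mex{2,0,1} = 3
Stack A: G(9) = 3.
Stack B: G(26) = 3.
Combined Grundy value = 3 ⊕ 3 = 0.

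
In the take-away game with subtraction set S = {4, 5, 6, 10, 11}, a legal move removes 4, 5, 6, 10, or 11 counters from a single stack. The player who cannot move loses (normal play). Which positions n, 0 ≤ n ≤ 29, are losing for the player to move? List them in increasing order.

G(0) = 0
G(1) = mex{} = 0
G(2) = mex{} = 0
G(3) = mex{} = 0
G(4) = mex{0} = 1
G(5) = mex{0,0} = 1
G(6) = mex{0,0,0} = 1
G(7) = mex{0,0,0} = 1
G(8) = mex{1,0,0} = 2
G(9) = mex{1,1,0} = 2
G(10) = mex{1,1,1,0} = 2
G(11) = mex{1,1,1,0,0} = 2
G(12) = mex{2,1,1,0,0} = 3
G(13) = mex{2,2,1,0,0} = 3
G(14) = mex{2,2,2,1,0} = 3
G(15) = mex{2,2,2,1,1} = 0
G(16) = mex{3,2,2,1,1} = 0
G(17) = mex{3,3,2,1,1} = 0
G(18) = mex{3,3,3,2,1} = 0
G(19) = mex{0,3,3,2,2} = 1
G(20) = mex{0,0,3,2,2} = 1
G(21) = mex{0,0,0,2,2} = 1
G(22) = mex{0,0,0,3,2} = 1
G(23) = mex{1,0,0,3,3} = 2
G(24) = mex{1,1,0,3,3} = 2
G(25) = mex{1,1,1,0,3} = 2
G(26) = mex{1,1,1,0,0} = 2
G(27) = mex{2,1,1,0,0} = 3
G(28) = mex{2,2,1,0,0} = 3
G(29) = mex{2,2,2,1,0} = 3
P-positions are exactly the n with G(n) = 0.

0, 1, 2, 3, 15, 16, 17, 18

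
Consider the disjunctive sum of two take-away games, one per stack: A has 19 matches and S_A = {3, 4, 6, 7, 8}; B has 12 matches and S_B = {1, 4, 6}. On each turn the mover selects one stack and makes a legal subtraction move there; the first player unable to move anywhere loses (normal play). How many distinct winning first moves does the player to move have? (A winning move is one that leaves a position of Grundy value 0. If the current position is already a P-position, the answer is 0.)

Stack A, S = {3, 4, 6, 7, 8}:
n :  0  1  2  3  4  5  6  7  8  9 10 11 12 13 14 15 16 17 18 19
G :  0  0  0  1  1  1  2  2  2  3  3  0  0  0  1  1  1  2  2  2
G_A(19) = 2.
Stack B, S = {1, 4, 6}:
G(0) = 0
G(1) = mex{0} = 1
G(2) = mex{1} = 0
G(3) = mex{0} = 1
G(4) = mex{1,0} = 2
G(5) = mex{2,1} = 0
G(6) = mex{0,0,0} = 1
G(7) = mex{1,1,1} = 0
G(8) = mex{0,2,0} = 1
G(9) = mex{1,0,1} = 2
G(10) = mex{2,1,2} = 0
G(11) = mex{0,0,0} = 1
G(12) = mex{1,1,1} = 0
G_B(12) = 0.
Combined Grundy value = 2 ⊕ 0 = 2.
A winning move leaves total XOR = 0, i.e. changes one component's Grundy value g to g ⊕ X where X is the current total.
Stack A: need g' = 2⊕2 = 0. Options: 19−3→G=1, 19−4→G=1, 19−6→G=0, 19−7→G=0, 19−8→G=0. Hits: 3.
Stack B: need g' = 0⊕2 = 2. Options: 12−1→G=1, 12−4→G=1, 12−6→G=1. Hits: 0.

3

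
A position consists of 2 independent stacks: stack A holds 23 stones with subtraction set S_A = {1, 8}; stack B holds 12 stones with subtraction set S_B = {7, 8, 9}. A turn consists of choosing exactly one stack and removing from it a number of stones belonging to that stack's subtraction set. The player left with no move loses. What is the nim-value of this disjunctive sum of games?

0

Stack A, S = {1, 8}:
n :  0  1  2  3  4  5  6  7  8  9 10 11 12 13 14 15 16 17 18 19 20 21 22 23
G :  0  1  0  1  0  1  0  1  2  0  1  0  1  0  1  0  1  2  0  1  0  1  0  1
G_A(23) = 1.
Stack B, S = {7, 8, 9}:
G(0) = 0
G(1) = mex{} = 0
G(2) = mex{} = 0
G(3) = mex{} = 0
G(4) = mex{} = 0
G(5) = mex{} = 0
G(6) = mex{} = 0
G(7) = mex{0} = 1
G(8) = mex{0,0} = 1
G(9) = mex{0,0,0} = 1
G(10) = mex{0,0,0} = 1
G(11) = mex{0,0,0} = 1
G(12) = mex{0,0,0} = 1
G_B(12) = 1.
Combined Grundy value = 1 ⊕ 1 = 0.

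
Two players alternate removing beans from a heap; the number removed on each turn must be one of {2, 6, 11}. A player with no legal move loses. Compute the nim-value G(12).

n :  0  1  2  3  4  5  6  7  8  9 10 11 12
G :  0  0  1  1  0  0  1  1  0  0  1  1  2

2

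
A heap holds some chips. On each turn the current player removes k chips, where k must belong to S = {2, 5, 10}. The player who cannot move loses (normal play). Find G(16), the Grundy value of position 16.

G(0) = 0
G(1) = mex{} = 0
G(2) = mex{0} = 1
G(3) = mex{0} = 1
G(4) = mex{1} = 0
G(5) = mex{1,0} = 2
G(6) = mex{0,0} = 1
G(7) = mex{2,1} = 0
G(8) = mex{1,1} = 0
G(9) = mex{0,0} = 1
G(10) = mex{0,2,0} = 1
G(11) = mex{1,1,0} = 2
G(12) = mex{1,0,1} = 2
G(13) = mex{2,0,1} = 3
G(14) = mex{2,1,0} = 3
G(15) = mex{3,1,2} = 0
G(16) = mex{3,2,1} = 0

0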